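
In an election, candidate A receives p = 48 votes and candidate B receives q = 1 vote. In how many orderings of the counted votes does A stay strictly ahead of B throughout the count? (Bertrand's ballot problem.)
Strict-lead orderings = 47

Total orderings of the 49 votes with 48 for A: C(49, 48) = 49. By the Bertrand ballot formula (Cycle Lemma / reflection principle), the number of orderings in which A is strictly ahead of B throughout is (p − q)/(p + q) · C(p + q, p) = (48 − 1)/(48 + 1) · 49 = 47.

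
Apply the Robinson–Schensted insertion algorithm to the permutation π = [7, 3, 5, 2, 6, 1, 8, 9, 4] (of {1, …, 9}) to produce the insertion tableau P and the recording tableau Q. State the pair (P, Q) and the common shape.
P = [1, 4, 6, 8, 9] / [2, 5] / [3] / [7];  Q = [1, 3, 5, 7, 8] / [2, 9] / [4] / [6];  common shape = (5, 2, 1, 1)

Row-insert the values π_1, π_2, … into P one at a time, bumping the leftmost entry strictly greater than the inserted value down to the next row. The recording tableau Q records, in position (i, j), the step at which that cell was added to P.
  Insert 7 (step 1): P = [7];  Q = [1]
  Insert 3 (step 2): P = [3] / [7];  Q = [1] / [2]
  Insert 5 (step 3): P = [3, 5] / [7];  Q = [1, 3] / [2]
  Insert 2 (step 4): P = [2, 5] / [3] / [7];  Q = [1, 3] / [2] / [4]
  Insert 6 (step 5): P = [2, 5, 6] / [3] / [7];  Q = [1, 3, 5] / [2] / [4]
  Insert 1 (step 6): P = [1, 5, 6] / [2] / [3] / [7];  Q = [1, 3, 5] / [2] / [4] / [6]
  Insert 8 (step 7): P = [1, 5, 6, 8] / [2] / [3] / [7];  Q = [1, 3, 5, 7] / [2] / [4] / [6]
  Insert 9 (step 8): P = [1, 5, 6, 8, 9] / [2] / [3] / [7];  Q = [1, 3, 5, 7, 8] / [2] / [4] / [6]
  Insert 4 (step 9): P = [1, 4, 6, 8, 9] / [2, 5] / [3] / [7];  Q = [1, 3, 5, 7, 8] / [2, 9] / [4] / [6]
Final shape: (5, 2, 1, 1).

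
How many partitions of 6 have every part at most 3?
p(6, parts ≤ 3) = 7

Partitions of 6 with all parts ≤ 3: 3+3, 3+2+1, 3+1+1+1, 2+2+2, 2+2+1+1, 2+1+1+1+1, 1+1+1+1+1+1. Count = 7.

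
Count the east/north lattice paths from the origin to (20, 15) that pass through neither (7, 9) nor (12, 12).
Number of paths = 2597072940

Inclusion–exclusion. Total paths: C(35, 20) = 3247943160. Through P₁: C(16, 7)·C(19, 13) = 310390080. Through P₂: C(24, 12)·C(11, 8) = 446185740. Since P₁ is strictly southwest of P₂, a monotone path through both must visit P₁ then P₂; paths through both = C(16, 7)·C(8, 5)·C(11, 8) = 105705600. Avoid both = 3247943160 − 310390080 − 446185740 + 105705600 = 2597072940.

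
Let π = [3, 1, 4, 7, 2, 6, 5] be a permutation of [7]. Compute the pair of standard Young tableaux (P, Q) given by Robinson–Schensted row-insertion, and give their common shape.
P = [1, 2, 5] / [3, 4, 6] / [7];  Q = [1, 3, 4] / [2, 5, 6] / [7];  common shape = (3, 3, 1)

Row-insert the values π_1, π_2, … into P one at a time, bumping the leftmost entry strictly greater than the inserted value down to the next row. The recording tableau Q records, in position (i, j), the step at which that cell was added to P.
  Insert 3 (step 1): P = [3];  Q = [1]
  Insert 1 (step 2): P = [1] / [3];  Q = [1] / [2]
  Insert 4 (step 3): P = [1, 4] / [3];  Q = [1, 3] / [2]
  Insert 7 (step 4): P = [1, 4, 7] / [3];  Q = [1, 3, 4] / [2]
  Insert 2 (step 5): P = [1, 2, 7] / [3, 4];  Q = [1, 3, 4] / [2, 5]
  Insert 6 (step 6): P = [1, 2, 6] / [3, 4, 7];  Q = [1, 3, 4] / [2, 5, 6]
  Insert 5 (step 7): P = [1, 2, 5] / [3, 4, 6] / [7];  Q = [1, 3, 4] / [2, 5, 6] / [7]
Final shape: (3, 3, 1).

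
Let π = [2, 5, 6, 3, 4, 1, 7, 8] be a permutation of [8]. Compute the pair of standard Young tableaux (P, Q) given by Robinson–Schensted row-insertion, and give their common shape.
P = [1, 3, 4, 7, 8] / [2, 6] / [5];  Q = [1, 2, 3, 7, 8] / [4, 5] / [6];  common shape = (5, 2, 1)

Row-insert the values π_1, π_2, … into P one at a time, bumping the leftmost entry strictly greater than the inserted value down to the next row. The recording tableau Q records, in position (i, j), the step at which that cell was added to P.
  Insert 2 (step 1): P = [2];  Q = [1]
  Insert 5 (step 2): P = [2, 5];  Q = [1, 2]
  Insert 6 (step 3): P = [2, 5, 6];  Q = [1, 2, 3]
  Insert 3 (step 4): P = [2, 3, 6] / [5];  Q = [1, 2, 3] / [4]
  Insert 4 (step 5): P = [2, 3, 4] / [5, 6];  Q = [1, 2, 3] / [4, 5]
  Insert 1 (step 6): P = [1, 3, 4] / [2, 6] / [5];  Q = [1, 2, 3] / [4, 5] / [6]
  Insert 7 (step 7): P = [1, 3, 4, 7] / [2, 6] / [5];  Q = [1, 2, 3, 7] / [4, 5] / [6]
  Insert 8 (step 8): P = [1, 3, 4, 7, 8] / [2, 6] / [5];  Q = [1, 2, 3, 7, 8] / [4, 5] / [6]
Final shape: (5, 2, 1).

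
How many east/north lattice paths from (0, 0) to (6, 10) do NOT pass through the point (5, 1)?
Number of paths = 7948

Total paths from (0, 0) to (6, 10): C(16, 6) = 8008. Paths through (5, 1): (paths (0, 0) → (5, 1)) × (paths (5, 1) → (6, 10)) = C(6, 5) · C(10, 1) = 6 · 10 = 60. Avoidance count = 8008 − 60 = 7948.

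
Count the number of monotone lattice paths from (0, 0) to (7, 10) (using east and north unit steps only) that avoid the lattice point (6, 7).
Number of paths = 12584

Total paths from (0, 0) to (7, 10): C(17, 7) = 19448. Paths through (6, 7): (paths (0, 0) → (6, 7)) × (paths (6, 7) → (7, 10)) = C(13, 6) · C(4, 1) = 1716 · 4 = 6864. Avoidance count = 19448 − 6864 = 12584.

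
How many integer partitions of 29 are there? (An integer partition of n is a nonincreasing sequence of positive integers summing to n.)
p(29) = 4565

Compute p(n) via the recurrence p(n, m) = p(n, m−1) + p(n−m, m), where p(n, m) counts partitions of n with all parts ≤ m and p(n) = p(n, n). The base cases are p(0, m) = 1 and p(n, 0) = 0 for n > 0. Filling the table yields p(29) = 4565. (Euler's pentagonal recurrence is an alternative.)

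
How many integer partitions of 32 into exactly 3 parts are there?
p(32, 3 parts) = 85

Partitions of n into exactly k parts are in bijection with partitions of n − k into at most k parts (subtract 1 from each part). So p(32, exactly 3) = p(29, parts ≤ 3). Computing via the recurrence p(m, j) = p(m, j−1) + p(m−j, j) gives 85.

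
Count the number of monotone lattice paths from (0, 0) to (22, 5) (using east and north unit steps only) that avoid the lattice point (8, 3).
Number of paths = 60930

Total paths from (0, 0) to (22, 5): C(27, 22) = 80730. Paths through (8, 3): (paths (0, 0) → (8, 3)) × (paths (8, 3) → (22, 5)) = C(11, 8) · C(16, 14) = 165 · 120 = 19800. Avoidance count = 80730 − 19800 = 60930.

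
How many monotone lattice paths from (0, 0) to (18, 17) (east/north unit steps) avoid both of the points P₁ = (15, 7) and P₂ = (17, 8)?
Number of paths = 4483092636

Inclusion–exclusion. Total paths: C(35, 18) = 4537567650. Through P₁: C(22, 15)·C(13, 3) = 48775584. Through P₂: C(25, 17)·C(10, 1) = 10815750. Since P₁ is strictly southwest of P₂, a monotone path through both must visit P₁ then P₂; paths through both = C(22, 15)·C(3, 2)·C(10, 1) = 5116320. Avoid both = 4537567650 − 48775584 − 10815750 + 5116320 = 4483092636.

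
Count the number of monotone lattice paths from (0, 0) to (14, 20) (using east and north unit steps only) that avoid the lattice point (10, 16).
Number of paths = 1020154190

Total paths from (0, 0) to (14, 20): C(34, 14) = 1391975640. Paths through (10, 16): (paths (0, 0) → (10, 16)) × (paths (10, 16) → (14, 20)) = C(26, 10) · C(8, 4) = 5311735 · 70 = 371821450. Avoidance count = 1391975640 − 371821450 = 1020154190.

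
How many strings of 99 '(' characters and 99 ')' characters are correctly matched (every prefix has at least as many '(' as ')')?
C_99 = 227508830794229349661819540395688853956041682601541047340

These balanced parentheses are counted by the Catalan number C_n = (1/(n + 1)) · C(2n, n). For n = 99: C_99 = (1/100) · C(198, 99) = 22750883079422934966181954039568885395604168260154104734000/100 = 227508830794229349661819540395688853956041682601541047340.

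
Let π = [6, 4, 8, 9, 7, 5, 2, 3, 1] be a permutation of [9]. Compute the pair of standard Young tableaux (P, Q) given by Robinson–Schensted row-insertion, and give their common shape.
P = [1, 3, 9] / [2, 5] / [4, 7] / [6] / [8];  Q = [1, 3, 4] / [2, 5] / [6, 8] / [7] / [9];  common shape = (3, 2, 2, 1, 1)

Row-insert the values π_1, π_2, … into P one at a time, bumping the leftmost entry strictly greater than the inserted value down to the next row. The recording tableau Q records, in position (i, j), the step at which that cell was added to P.
  Insert 6 (step 1): P = [6];  Q = [1]
  Insert 4 (step 2): P = [4] / [6];  Q = [1] / [2]
  Insert 8 (step 3): P = [4, 8] / [6];  Q = [1, 3] / [2]
  Insert 9 (step 4): P = [4, 8, 9] / [6];  Q = [1, 3, 4] / [2]
  Insert 7 (step 5): P = [4, 7, 9] / [6, 8];  Q = [1, 3, 4] / [2, 5]
  Insert 5 (step 6): P = [4, 5, 9] / [6, 7] / [8];  Q = [1, 3, 4] / [2, 5] / [6]
  Insert 2 (step 7): P = [2, 5, 9] / [4, 7] / [6] / [8];  Q = [1, 3, 4] / [2, 5] / [6] / [7]
  Insert 3 (step 8): P = [2, 3, 9] / [4, 5] / [6, 7] / [8];  Q = [1, 3, 4] / [2, 5] / [6, 8] / [7]
  Insert 1 (step 9): P = [1, 3, 9] / [2, 5] / [4, 7] / [6] / [8];  Q = [1, 3, 4] / [2, 5] / [6, 8] / [7] / [9]
Final shape: (3, 2, 2, 1, 1).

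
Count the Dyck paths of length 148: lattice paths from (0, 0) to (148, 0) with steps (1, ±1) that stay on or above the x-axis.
C_74 = 311496878311103321137536291518809134027240

These Dyck paths are counted by the Catalan number C_n = (1/(n + 1)) · C(2n, n). For n = 74: C_74 = (1/75) · C(148, 74) = 23362265873332749085315221863910685052043000/75 = 311496878311103321137536291518809134027240.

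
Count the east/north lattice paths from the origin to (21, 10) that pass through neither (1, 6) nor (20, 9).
Number of paths = 24269333

Inclusion–exclusion. Total paths: C(31, 21) = 44352165. Through P₁: C(7, 1)·C(24, 20) = 74382. Through P₂: C(29, 20)·C(2, 1) = 20030010. Since P₁ is strictly southwest of P₂, a monotone path through both must visit P₁ then P₂; paths through both = C(7, 1)·C(22, 19)·C(2, 1) = 21560. Avoid both = 44352165 − 74382 − 20030010 + 21560 = 24269333.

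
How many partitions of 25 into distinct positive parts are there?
q(25) = 142

A partition into distinct parts is a strictly decreasing sequence summing to n. The recurrence d(n, m) = d(n, m−1) + d(n−m, m−1) (use part m at most once) with q(n) = d(n, n) gives q(25) = 142. (Euler's theorem: # distinct-part partitions = # odd-part partitions.)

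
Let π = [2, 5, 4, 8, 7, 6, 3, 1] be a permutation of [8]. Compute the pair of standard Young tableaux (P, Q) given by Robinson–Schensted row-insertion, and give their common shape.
P = [1, 3, 6] / [2, 7] / [4] / [5] / [8];  Q = [1, 2, 4] / [3, 5] / [6] / [7] / [8];  common shape = (3, 2, 1, 1, 1)

Row-insert the values π_1, π_2, … into P one at a time, bumping the leftmost entry strictly greater than the inserted value down to the next row. The recording tableau Q records, in position (i, j), the step at which that cell was added to P.
  Insert 2 (step 1): P = [2];  Q = [1]
  Insert 5 (step 2): P = [2, 5];  Q = [1, 2]
  Insert 4 (step 3): P = [2, 4] / [5];  Q = [1, 2] / [3]
  Insert 8 (step 4): P = [2, 4, 8] / [5];  Q = [1, 2, 4] / [3]
  Insert 7 (step 5): P = [2, 4, 7] / [5, 8];  Q = [1, 2, 4] / [3, 5]
  Insert 6 (step 6): P = [2, 4, 6] / [5, 7] / [8];  Q = [1, 2, 4] / [3, 5] / [6]
  Insert 3 (step 7): P = [2, 3, 6] / [4, 7] / [5] / [8];  Q = [1, 2, 4] / [3, 5] / [6] / [7]
  Insert 1 (step 8): P = [1, 3, 6] / [2, 7] / [4] / [5] / [8];  Q = [1, 2, 4] / [3, 5] / [6] / [7] / [8]
Final shape: (3, 2, 1, 1, 1).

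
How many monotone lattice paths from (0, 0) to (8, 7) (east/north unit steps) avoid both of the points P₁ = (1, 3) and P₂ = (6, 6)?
Number of paths = 3015

Inclusion–exclusion. Total paths: C(15, 8) = 6435. Through P₁: C(4, 1)·C(11, 7) = 1320. Through P₂: C(12, 6)·C(3, 2) = 2772. Since P₁ is strictly southwest of P₂, a monotone path through both must visit P₁ then P₂; paths through both = C(4, 1)·C(8, 5)·C(3, 2) = 672. Avoid both = 6435 − 1320 − 2772 + 672 = 3015.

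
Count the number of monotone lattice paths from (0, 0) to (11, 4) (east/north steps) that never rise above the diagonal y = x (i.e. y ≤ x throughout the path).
Number of paths = 910

By the reflection principle (André's argument), the number of monotone paths to (11, 4) with n ≤ m that never go above y = x is C(15, 11) − C(15, 12) = 1365 − 455 = 910.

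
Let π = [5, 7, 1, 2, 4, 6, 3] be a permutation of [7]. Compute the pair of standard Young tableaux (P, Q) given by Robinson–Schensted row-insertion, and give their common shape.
P = [1, 2, 3, 6] / [4, 7] / [5];  Q = [1, 2, 5, 6] / [3, 4] / [7];  common shape = (4, 2, 1)

Row-insert the values π_1, π_2, … into P one at a time, bumping the leftmost entry strictly greater than the inserted value down to the next row. The recording tableau Q records, in position (i, j), the step at which that cell was added to P.
  Insert 5 (step 1): P = [5];  Q = [1]
  Insert 7 (step 2): P = [5, 7];  Q = [1, 2]
  Insert 1 (step 3): P = [1, 7] / [5];  Q = [1, 2] / [3]
  Insert 2 (step 4): P = [1, 2] / [5, 7];  Q = [1, 2] / [3, 4]
  Insert 4 (step 5): P = [1, 2, 4] / [5, 7];  Q = [1, 2, 5] / [3, 4]
  Insert 6 (step 6): P = [1, 2, 4, 6] / [5, 7];  Q = [1, 2, 5, 6] / [3, 4]
  Insert 3 (step 7): P = [1, 2, 3, 6] / [4, 7] / [5];  Q = [1, 2, 5, 6] / [3, 4] / [7]
Final shape: (4, 2, 1).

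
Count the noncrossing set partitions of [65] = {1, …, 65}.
C_65 = 1440418573150919668872489894243865350

These noncrossing partitions are counted by the Catalan number C_n = (1/(n + 1)) · C(2n, n). For n = 65: C_65 = (1/66) · C(130, 65) = 95067625827960698145584333020095113100/66 = 1440418573150919668872489894243865350.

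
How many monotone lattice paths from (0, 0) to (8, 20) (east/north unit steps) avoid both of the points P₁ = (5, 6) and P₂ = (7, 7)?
Number of paths = 2765301

Inclusion–exclusion. Total paths: C(28, 8) = 3108105. Through P₁: C(11, 5)·C(17, 3) = 314160. Through P₂: C(14, 7)·C(14, 1) = 48048. Since P₁ is strictly southwest of P₂, a monotone path through both must visit P₁ then P₂; paths through both = C(11, 5)·C(3, 2)·C(14, 1) = 19404. Avoid both = 3108105 − 314160 − 48048 + 19404 = 2765301.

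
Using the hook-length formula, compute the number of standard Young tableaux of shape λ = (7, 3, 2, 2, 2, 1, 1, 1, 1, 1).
# SYT of shape (7, 3, 2, 2, 2, 1, 1, 1, 1, 1) = 111105540

Hook-length formula: f^λ = n! / Π hook(c), product over all cells c of the Young diagram. For λ = (7, 3, 2, 2, 2, 1, 1, 1, 1, 1), n = 21 boxes. Hook lengths by row (left-to-right, top-to-bottom): [16, 10, 6, 4, 3, 2, 1]; [11, 5, 1]; [9, 3]; [8, 2]; [7, 1]; [5]; [4]; [3]; [2]; [1]. Product of hooks = 459841536000. So f^λ = 21! / 459841536000 = 51090942171709440000 / 459841536000 = 111105540.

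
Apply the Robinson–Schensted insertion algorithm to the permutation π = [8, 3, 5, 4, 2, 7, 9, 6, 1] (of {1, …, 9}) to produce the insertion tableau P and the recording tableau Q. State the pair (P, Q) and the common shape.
P = [1, 4, 6, 9] / [2, 7] / [3] / [5] / [8];  Q = [1, 3, 6, 7] / [2, 8] / [4] / [5] / [9];  common shape = (4, 2, 1, 1, 1)

Row-insert the values π_1, π_2, … into P one at a time, bumping the leftmost entry strictly greater than the inserted value down to the next row. The recording tableau Q records, in position (i, j), the step at which that cell was added to P.
  Insert 8 (step 1): P = [8];  Q = [1]
  Insert 3 (step 2): P = [3] / [8];  Q = [1] / [2]
  Insert 5 (step 3): P = [3, 5] / [8];  Q = [1, 3] / [2]
  Insert 4 (step 4): P = [3, 4] / [5] / [8];  Q = [1, 3] / [2] / [4]
  Insert 2 (step 5): P = [2, 4] / [3] / [5] / [8];  Q = [1, 3] / [2] / [4] / [5]
  Insert 7 (step 6): P = [2, 4, 7] / [3] / [5] / [8];  Q = [1, 3, 6] / [2] / [4] / [5]
  Insert 9 (step 7): P = [2, 4, 7, 9] / [3] / [5] / [8];  Q = [1, 3, 6, 7] / [2] / [4] / [5]
  Insert 6 (step 8): P = [2, 4, 6, 9] / [3, 7] / [5] / [8];  Q = [1, 3, 6, 7] / [2, 8] / [4] / [5]
  Insert 1 (step 9): P = [1, 4, 6, 9] / [2, 7] / [3] / [5] / [8];  Q = [1, 3, 6, 7] / [2, 8] / [4] / [5] / [9]
Final shape: (4, 2, 1, 1, 1).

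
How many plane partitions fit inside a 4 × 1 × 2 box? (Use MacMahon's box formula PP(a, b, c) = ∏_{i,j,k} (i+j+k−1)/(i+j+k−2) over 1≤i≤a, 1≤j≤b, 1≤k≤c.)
PP(4, 1, 2) = 15

Evaluate the triple product over i = 1..4, j = 1..1, k = 1..2. The factors are (2/1) · (3/2) · (3/2) · (4/3) · (4/3) · (5/4) · (5/4) · (6/5). The numerators and denominators telescope so the product is an integer; carrying out the multiplication exactly gives PP(4, 1, 2) = 15.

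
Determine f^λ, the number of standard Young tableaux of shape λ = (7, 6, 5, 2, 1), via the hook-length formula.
# SYT of shape (7, 6, 5, 2, 1) = 343982080

Hook-length formula: f^λ = n! / Π hook(c), product over all cells c of the Young diagram. For λ = (7, 6, 5, 2, 1), n = 21 boxes. Hook lengths by row (left-to-right, top-to-bottom): [11, 9, 7, 6, 5, 3, 1]; [9, 7, 5, 4, 3, 1]; [7, 5, 3, 2, 1]; [3, 1]; [1]. Product of hooks = 148527918000. So f^λ = 21! / 148527918000 = 51090942171709440000 / 148527918000 = 343982080.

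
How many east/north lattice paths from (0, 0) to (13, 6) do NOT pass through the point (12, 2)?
Number of paths = 26677

Total paths from (0, 0) to (13, 6): C(19, 13) = 27132. Paths through (12, 2): (paths (0, 0) → (12, 2)) × (paths (12, 2) → (13, 6)) = C(14, 12) · C(5, 1) = 91 · 5 = 455. Avoidance count = 27132 − 455 = 26677.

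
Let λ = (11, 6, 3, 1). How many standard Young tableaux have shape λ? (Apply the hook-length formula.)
# SYT of shape (11, 6, 3, 1) = 39680550

Hook-length formula: f^λ = n! / Π hook(c), product over all cells c of the Young diagram. For λ = (11, 6, 3, 1), n = 21 boxes. Hook lengths by row (left-to-right, top-to-bottom): [14, 12, 11, 9, 8, 7, 5, 4, 3, 2, 1]; [8, 6, 5, 3, 2, 1]; [4, 2, 1]; [1]. Product of hooks = 1287556300800. So f^λ = 21! / 1287556300800 = 51090942171709440000 / 1287556300800 = 39680550.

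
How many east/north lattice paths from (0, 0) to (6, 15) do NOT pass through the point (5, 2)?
Number of paths = 53970

Total paths from (0, 0) to (6, 15): C(21, 6) = 54264. Paths through (5, 2): (paths (0, 0) → (5, 2)) × (paths (5, 2) → (6, 15)) = C(7, 5) · C(14, 1) = 21 · 14 = 294. Avoidance count = 54264 − 294 = 53970.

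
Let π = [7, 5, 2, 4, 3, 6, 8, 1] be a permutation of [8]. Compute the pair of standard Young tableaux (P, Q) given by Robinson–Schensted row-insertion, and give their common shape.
P = [1, 3, 6, 8] / [2] / [4] / [5] / [7];  Q = [1, 4, 6, 7] / [2] / [3] / [5] / [8];  common shape = (4, 1, 1, 1, 1)

Row-insert the values π_1, π_2, … into P one at a time, bumping the leftmost entry strictly greater than the inserted value down to the next row. The recording tableau Q records, in position (i, j), the step at which that cell was added to P.
  Insert 7 (step 1): P = [7];  Q = [1]
  Insert 5 (step 2): P = [5] / [7];  Q = [1] / [2]
  Insert 2 (step 3): P = [2] / [5] / [7];  Q = [1] / [2] / [3]
  Insert 4 (step 4): P = [2, 4] / [5] / [7];  Q = [1, 4] / [2] / [3]
  Insert 3 (step 5): P = [2, 3] / [4] / [5] / [7];  Q = [1, 4] / [2] / [3] / [5]
  Insert 6 (step 6): P = [2, 3, 6] / [4] / [5] / [7];  Q = [1, 4, 6] / [2] / [3] / [5]
  Insert 8 (step 7): P = [2, 3, 6, 8] / [4] / [5] / [7];  Q = [1, 4, 6, 7] / [2] / [3] / [5]
  Insert 1 (step 8): P = [1, 3, 6, 8] / [2] / [4] / [5] / [7];  Q = [1, 4, 6, 7] / [2] / [3] / [5] / [8]
Final shape: (4, 1, 1, 1, 1).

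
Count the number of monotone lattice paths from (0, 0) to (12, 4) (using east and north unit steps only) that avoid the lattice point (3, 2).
Number of paths = 1270

Total paths from (0, 0) to (12, 4): C(16, 12) = 1820. Paths through (3, 2): (paths (0, 0) → (3, 2)) × (paths (3, 2) → (12, 4)) = C(5, 3) · C(11, 9) = 10 · 55 = 550. Avoidance count = 1820 − 550 = 1270.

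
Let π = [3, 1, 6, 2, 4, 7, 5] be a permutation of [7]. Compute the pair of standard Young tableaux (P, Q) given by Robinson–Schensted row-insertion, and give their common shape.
P = [1, 2, 4, 5] / [3, 6, 7];  Q = [1, 3, 5, 6] / [2, 4, 7];  common shape = (4, 3)

Row-insert the values π_1, π_2, … into P one at a time, bumping the leftmost entry strictly greater than the inserted value down to the next row. The recording tableau Q records, in position (i, j), the step at which that cell was added to P.
  Insert 3 (step 1): P = [3];  Q = [1]
  Insert 1 (step 2): P = [1] / [3];  Q = [1] / [2]
  Insert 6 (step 3): P = [1, 6] / [3];  Q = [1, 3] / [2]
  Insert 2 (step 4): P = [1, 2] / [3, 6];  Q = [1, 3] / [2, 4]
  Insert 4 (step 5): P = [1, 2, 4] / [3, 6];  Q = [1, 3, 5] / [2, 4]
  Insert 7 (step 6): P = [1, 2, 4, 7] / [3, 6];  Q = [1, 3, 5, 6] / [2, 4]
  Insert 5 (step 7): P = [1, 2, 4, 5] / [3, 6, 7];  Q = [1, 3, 5, 6] / [2, 4, 7]
Final shape: (4, 3).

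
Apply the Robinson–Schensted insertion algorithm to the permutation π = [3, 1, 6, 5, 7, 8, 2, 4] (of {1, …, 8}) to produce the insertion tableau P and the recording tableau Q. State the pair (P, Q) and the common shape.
P = [1, 2, 4, 8] / [3, 5, 7] / [6];  Q = [1, 3, 5, 6] / [2, 4, 8] / [7];  common shape = (4, 3, 1)

Row-insert the values π_1, π_2, … into P one at a time, bumping the leftmost entry strictly greater than the inserted value down to the next row. The recording tableau Q records, in position (i, j), the step at which that cell was added to P.
  Insert 3 (step 1): P = [3];  Q = [1]
  Insert 1 (step 2): P = [1] / [3];  Q = [1] / [2]
  Insert 6 (step 3): P = [1, 6] / [3];  Q = [1, 3] / [2]
  Insert 5 (step 4): P = [1, 5] / [3, 6];  Q = [1, 3] / [2, 4]
  Insert 7 (step 5): P = [1, 5, 7] / [3, 6];  Q = [1, 3, 5] / [2, 4]
  Insert 8 (step 6): P = [1, 5, 7, 8] / [3, 6];  Q = [1, 3, 5, 6] / [2, 4]
  Insert 2 (step 7): P = [1, 2, 7, 8] / [3, 5] / [6];  Q = [1, 3, 5, 6] / [2, 4] / [7]
  Insert 4 (step 8): P = [1, 2, 4, 8] / [3, 5, 7] / [6];  Q = [1, 3, 5, 6] / [2, 4, 8] / [7]
Final shape: (4, 3, 1).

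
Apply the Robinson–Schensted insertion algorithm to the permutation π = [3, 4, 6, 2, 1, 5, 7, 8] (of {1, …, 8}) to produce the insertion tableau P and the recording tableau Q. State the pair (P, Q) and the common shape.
P = [1, 4, 5, 7, 8] / [2, 6] / [3];  Q = [1, 2, 3, 7, 8] / [4, 6] / [5];  common shape = (5, 2, 1)

Row-insert the values π_1, π_2, … into P one at a time, bumping the leftmost entry strictly greater than the inserted value down to the next row. The recording tableau Q records, in position (i, j), the step at which that cell was added to P.
  Insert 3 (step 1): P = [3];  Q = [1]
  Insert 4 (step 2): P = [3, 4];  Q = [1, 2]
  Insert 6 (step 3): P = [3, 4, 6];  Q = [1, 2, 3]
  Insert 2 (step 4): P = [2, 4, 6] / [3];  Q = [1, 2, 3] / [4]
  Insert 1 (step 5): P = [1, 4, 6] / [2] / [3];  Q = [1, 2, 3] / [4] / [5]
  Insert 5 (step 6): P = [1, 4, 5] / [2, 6] / [3];  Q = [1, 2, 3] / [4, 6] / [5]
  Insert 7 (step 7): P = [1, 4, 5, 7] / [2, 6] / [3];  Q = [1, 2, 3, 7] / [4, 6] / [5]
  Insert 8 (step 8): P = [1, 4, 5, 7, 8] / [2, 6] / [3];  Q = [1, 2, 3, 7, 8] / [4, 6] / [5]
Final shape: (5, 2, 1).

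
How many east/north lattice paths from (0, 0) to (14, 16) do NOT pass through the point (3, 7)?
Number of paths = 125267475

Total paths from (0, 0) to (14, 16): C(30, 14) = 145422675. Paths through (3, 7): (paths (0, 0) → (3, 7)) × (paths (3, 7) → (14, 16)) = C(10, 3) · C(20, 11) = 120 · 167960 = 20155200. Avoidance count = 145422675 − 20155200 = 125267475.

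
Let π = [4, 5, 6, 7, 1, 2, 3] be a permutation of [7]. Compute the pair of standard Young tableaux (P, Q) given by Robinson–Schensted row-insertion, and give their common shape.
P = [1, 2, 3, 7] / [4, 5, 6];  Q = [1, 2, 3, 4] / [5, 6, 7];  common shape = (4, 3)

Row-insert the values π_1, π_2, … into P one at a time, bumping the leftmost entry strictly greater than the inserted value down to the next row. The recording tableau Q records, in position (i, j), the step at which that cell was added to P.
  Insert 4 (step 1): P = [4];  Q = [1]
  Insert 5 (step 2): P = [4, 5];  Q = [1, 2]
  Insert 6 (step 3): P = [4, 5, 6];  Q = [1, 2, 3]
  Insert 7 (step 4): P = [4, 5, 6, 7];  Q = [1, 2, 3, 4]
  Insert 1 (step 5): P = [1, 5, 6, 7] / [4];  Q = [1, 2, 3, 4] / [5]
  Insert 2 (step 6): P = [1, 2, 6, 7] / [4, 5];  Q = [1, 2, 3, 4] / [5, 6]
  Insert 3 (step 7): P = [1, 2, 3, 7] / [4, 5, 6];  Q = [1, 2, 3, 4] / [5, 6, 7]
Final shape: (4, 3).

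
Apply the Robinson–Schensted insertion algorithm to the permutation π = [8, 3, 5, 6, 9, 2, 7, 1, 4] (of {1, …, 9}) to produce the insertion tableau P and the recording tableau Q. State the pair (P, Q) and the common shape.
P = [1, 4, 6, 7] / [2, 5] / [3, 9] / [8];  Q = [1, 3, 4, 5] / [2, 7] / [6, 9] / [8];  common shape = (4, 2, 2, 1)

Row-insert the values π_1, π_2, … into P one at a time, bumping the leftmost entry strictly greater than the inserted value down to the next row. The recording tableau Q records, in position (i, j), the step at which that cell was added to P.
  Insert 8 (step 1): P = [8];  Q = [1]
  Insert 3 (step 2): P = [3] / [8];  Q = [1] / [2]
  Insert 5 (step 3): P = [3, 5] / [8];  Q = [1, 3] / [2]
  Insert 6 (step 4): P = [3, 5, 6] / [8];  Q = [1, 3, 4] / [2]
  Insert 9 (step 5): P = [3, 5, 6, 9] / [8];  Q = [1, 3, 4, 5] / [2]
  Insert 2 (step 6): P = [2, 5, 6, 9] / [3] / [8];  Q = [1, 3, 4, 5] / [2] / [6]
  Insert 7 (step 7): P = [2, 5, 6, 7] / [3, 9] / [8];  Q = [1, 3, 4, 5] / [2, 7] / [6]
  Insert 1 (step 8): P = [1, 5, 6, 7] / [2, 9] / [3] / [8];  Q = [1, 3, 4, 5] / [2, 7] / [6] / [8]
  Insert 4 (step 9): P = [1, 4, 6, 7] / [2, 5] / [3, 9] / [8];  Q = [1, 3, 4, 5] / [2, 7] / [6, 9] / [8]
Final shape: (4, 2, 2, 1).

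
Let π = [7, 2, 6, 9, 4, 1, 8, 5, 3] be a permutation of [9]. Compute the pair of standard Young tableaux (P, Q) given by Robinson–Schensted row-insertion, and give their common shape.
P = [1, 3, 5] / [2, 4] / [6, 8] / [7, 9];  Q = [1, 3, 4] / [2, 7] / [5, 8] / [6, 9];  common shape = (3, 2, 2, 2)

Row-insert the values π_1, π_2, … into P one at a time, bumping the leftmost entry strictly greater than the inserted value down to the next row. The recording tableau Q records, in position (i, j), the step at which that cell was added to P.
  Insert 7 (step 1): P = [7];  Q = [1]
  Insert 2 (step 2): P = [2] / [7];  Q = [1] / [2]
  Insert 6 (step 3): P = [2, 6] / [7];  Q = [1, 3] / [2]
  Insert 9 (step 4): P = [2, 6, 9] / [7];  Q = [1, 3, 4] / [2]
  Insert 4 (step 5): P = [2, 4, 9] / [6] / [7];  Q = [1, 3, 4] / [2] / [5]
  Insert 1 (step 6): P = [1, 4, 9] / [2] / [6] / [7];  Q = [1, 3, 4] / [2] / [5] / [6]
  Insert 8 (step 7): P = [1, 4, 8] / [2, 9] / [6] / [7];  Q = [1, 3, 4] / [2, 7] / [5] / [6]
  Insert 5 (step 8): P = [1, 4, 5] / [2, 8] / [6, 9] / [7];  Q = [1, 3, 4] / [2, 7] / [5, 8] / [6]
  Insert 3 (step 9): P = [1, 3, 5] / [2, 4] / [6, 8] / [7, 9];  Q = [1, 3, 4] / [2, 7] / [5, 8] / [6, 9]
Final shape: (3, 2, 2, 2).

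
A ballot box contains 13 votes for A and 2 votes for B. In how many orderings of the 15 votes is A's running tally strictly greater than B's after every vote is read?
Strict-lead orderings = 77

Total orderings of the 15 votes with 13 for A: C(15, 13) = 105. By the Bertrand ballot formula (Cycle Lemma / reflection principle), the number of orderings in which A is strictly ahead of B throughout is (p − q)/(p + q) · C(p + q, p) = (13 − 2)/(13 + 2) · 105 = 77.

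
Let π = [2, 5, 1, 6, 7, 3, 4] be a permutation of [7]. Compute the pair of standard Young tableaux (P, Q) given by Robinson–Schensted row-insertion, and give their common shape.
P = [1, 3, 4, 7] / [2, 5, 6];  Q = [1, 2, 4, 5] / [3, 6, 7];  common shape = (4, 3)

Row-insert the values π_1, π_2, … into P one at a time, bumping the leftmost entry strictly greater than the inserted value down to the next row. The recording tableau Q records, in position (i, j), the step at which that cell was added to P.
  Insert 2 (step 1): P = [2];  Q = [1]
  Insert 5 (step 2): P = [2, 5];  Q = [1, 2]
  Insert 1 (step 3): P = [1, 5] / [2];  Q = [1, 2] / [3]
  Insert 6 (step 4): P = [1, 5, 6] / [2];  Q = [1, 2, 4] / [3]
  Insert 7 (step 5): P = [1, 5, 6, 7] / [2];  Q = [1, 2, 4, 5] / [3]
  Insert 3 (step 6): P = [1, 3, 6, 7] / [2, 5];  Q = [1, 2, 4, 5] / [3, 6]
  Insert 4 (step 7): P = [1, 3, 4, 7] / [2, 5, 6];  Q = [1, 2, 4, 5] / [3, 6, 7]
Final shape: (4, 3).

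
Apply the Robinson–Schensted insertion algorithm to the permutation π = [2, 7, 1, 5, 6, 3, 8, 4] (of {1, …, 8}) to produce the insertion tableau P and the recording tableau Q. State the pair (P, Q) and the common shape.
P = [1, 3, 4, 8] / [2, 5, 6] / [7];  Q = [1, 2, 5, 7] / [3, 4, 8] / [6];  common shape = (4, 3, 1)

Row-insert the values π_1, π_2, … into P one at a time, bumping the leftmost entry strictly greater than the inserted value down to the next row. The recording tableau Q records, in position (i, j), the step at which that cell was added to P.
  Insert 2 (step 1): P = [2];  Q = [1]
  Insert 7 (step 2): P = [2, 7];  Q = [1, 2]
  Insert 1 (step 3): P = [1, 7] / [2];  Q = [1, 2] / [3]
  Insert 5 (step 4): P = [1, 5] / [2, 7];  Q = [1, 2] / [3, 4]
  Insert 6 (step 5): P = [1, 5, 6] / [2, 7];  Q = [1, 2, 5] / [3, 4]
  Insert 3 (step 6): P = [1, 3, 6] / [2, 5] / [7];  Q = [1, 2, 5] / [3, 4] / [6]
  Insert 8 (step 7): P = [1, 3, 6, 8] / [2, 5] / [7];  Q = [1, 2, 5, 7] / [3, 4] / [6]
  Insert 4 (step 8): P = [1, 3, 4, 8] / [2, 5, 6] / [7];  Q = [1, 2, 5, 7] / [3, 4, 8] / [6]
Final shape: (4, 3, 1).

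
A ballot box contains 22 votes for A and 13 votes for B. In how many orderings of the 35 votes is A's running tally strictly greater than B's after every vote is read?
Strict-lead orderings = 379629720

Total orderings of the 35 votes with 22 for A: C(35, 22) = 1476337800. By the Bertrand ballot formula (Cycle Lemma / reflection principle), the number of orderings in which A is strictly ahead of B throughout is (p − q)/(p + q) · C(p + q, p) = (22 − 13)/(22 + 13) · 1476337800 = 379629720.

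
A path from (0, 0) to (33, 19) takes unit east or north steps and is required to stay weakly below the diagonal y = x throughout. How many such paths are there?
Number of paths = 33688403180250

By the reflection principle (André's argument), the number of monotone paths to (33, 19) with n ≤ m that never go above y = x is C(52, 33) − C(52, 34) = 76360380541900 − 42671977361650 = 33688403180250.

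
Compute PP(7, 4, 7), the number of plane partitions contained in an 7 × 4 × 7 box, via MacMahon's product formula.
PP(7, 4, 7) = 142174944340

Evaluate the triple product over i = 1..7, j = 1..4, k = 1..7. The factors are (2/1) · (3/2) · (4/3) · (5/4) · (6/5) · (7/6) · (8/7) · (3/2) · … (196 factors total). The numerators and denominators telescope so the product is an integer; carrying out the multiplication exactly gives PP(7, 4, 7) = 142174944340.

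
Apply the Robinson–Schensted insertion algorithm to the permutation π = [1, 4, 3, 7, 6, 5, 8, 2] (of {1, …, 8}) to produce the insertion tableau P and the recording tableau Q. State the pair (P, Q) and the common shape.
P = [1, 2, 5, 8] / [3, 6] / [4] / [7];  Q = [1, 2, 4, 7] / [3, 5] / [6] / [8];  common shape = (4, 2, 1, 1)

Row-insert the values π_1, π_2, … into P one at a time, bumping the leftmost entry strictly greater than the inserted value down to the next row. The recording tableau Q records, in position (i, j), the step at which that cell was added to P.
  Insert 1 (step 1): P = [1];  Q = [1]
  Insert 4 (step 2): P = [1, 4];  Q = [1, 2]
  Insert 3 (step 3): P = [1, 3] / [4];  Q = [1, 2] / [3]
  Insert 7 (step 4): P = [1, 3, 7] / [4];  Q = [1, 2, 4] / [3]
  Insert 6 (step 5): P = [1, 3, 6] / [4, 7];  Q = [1, 2, 4] / [3, 5]
  Insert 5 (step 6): P = [1, 3, 5] / [4, 6] / [7];  Q = [1, 2, 4] / [3, 5] / [6]
  Insert 8 (step 7): P = [1, 3, 5, 8] / [4, 6] / [7];  Q = [1, 2, 4, 7] / [3, 5] / [6]
  Insert 2 (step 8): P = [1, 2, 5, 8] / [3, 6] / [4] / [7];  Q = [1, 2, 4, 7] / [3, 5] / [6] / [8]
Final shape: (4, 2, 1, 1).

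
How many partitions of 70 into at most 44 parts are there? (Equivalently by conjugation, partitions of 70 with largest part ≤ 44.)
p(70, parts ≤ 44) = 4078672

Use the recurrence p(n, m) = p(n, m−1) + p(n−m, m): either the largest part is < m (count p(n, m−1)) or the largest part is exactly m (remove one copy of m, count p(n−m, m)). With p(0, ·) = 1 this gives p(70, parts ≤ 44) = 4078672. (By conjugating Young diagrams, this also counts partitions of 70 into at most 44 parts.)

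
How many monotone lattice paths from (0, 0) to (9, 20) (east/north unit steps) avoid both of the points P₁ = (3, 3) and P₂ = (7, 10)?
Number of paths = 7148097

Inclusion–exclusion. Total paths: C(29, 9) = 10015005. Through P₁: C(6, 3)·C(23, 6) = 2018940. Through P₂: C(17, 7)·C(12, 2) = 1283568. Since P₁ is strictly southwest of P₂, a monotone path through both must visit P₁ then P₂; paths through both = C(6, 3)·C(11, 4)·C(12, 2) = 435600. Avoid both = 10015005 − 2018940 − 1283568 + 435600 = 7148097.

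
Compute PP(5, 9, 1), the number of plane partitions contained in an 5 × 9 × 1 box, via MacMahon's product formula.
PP(5, 9, 1) = 2002

Evaluate the triple product over i = 1..5, j = 1..9, k = 1..1. The factors are (2/1) · (3/2) · (4/3) · (5/4) · (6/5) · (7/6) · (8/7) · (9/8) · … (45 factors total). The numerators and denominators telescope so the product is an integer; carrying out the multiplication exactly gives PP(5, 9, 1) = 2002.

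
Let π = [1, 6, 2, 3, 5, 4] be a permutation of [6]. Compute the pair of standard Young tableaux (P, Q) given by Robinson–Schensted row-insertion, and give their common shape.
P = [1, 2, 3, 4] / [5] / [6];  Q = [1, 2, 4, 5] / [3] / [6];  common shape = (4, 1, 1)

Row-insert the values π_1, π_2, … into P one at a time, bumping the leftmost entry strictly greater than the inserted value down to the next row. The recording tableau Q records, in position (i, j), the step at which that cell was added to P.
  Insert 1 (step 1): P = [1];  Q = [1]
  Insert 6 (step 2): P = [1, 6];  Q = [1, 2]
  Insert 2 (step 3): P = [1, 2] / [6];  Q = [1, 2] / [3]
  Insert 3 (step 4): P = [1, 2, 3] / [6];  Q = [1, 2, 4] / [3]
  Insert 5 (step 5): P = [1, 2, 3, 5] / [6];  Q = [1, 2, 4, 5] / [3]
  Insert 4 (step 6): P = [1, 2, 3, 4] / [5] / [6];  Q = [1, 2, 4, 5] / [3] / [6]
Final shape: (4, 1, 1).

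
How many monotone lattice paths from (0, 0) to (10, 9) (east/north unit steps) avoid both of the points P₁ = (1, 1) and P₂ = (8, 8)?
Number of paths = 25740

Inclusion–exclusion. Total paths: C(19, 10) = 92378. Through P₁: C(2, 1)·C(17, 9) = 48620. Through P₂: C(16, 8)·C(3, 2) = 38610. Since P₁ is strictly southwest of P₂, a monotone path through both must visit P₁ then P₂; paths through both = C(2, 1)·C(14, 7)·C(3, 2) = 20592. Avoid both = 92378 − 48620 − 38610 + 20592 = 25740.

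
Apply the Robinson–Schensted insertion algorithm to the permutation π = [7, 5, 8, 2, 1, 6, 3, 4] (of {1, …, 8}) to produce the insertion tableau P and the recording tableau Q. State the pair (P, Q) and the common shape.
P = [1, 3, 4] / [2, 6] / [5, 8] / [7];  Q = [1, 3, 8] / [2, 6] / [4, 7] / [5];  common shape = (3, 2, 2, 1)

Row-insert the values π_1, π_2, … into P one at a time, bumping the leftmost entry strictly greater than the inserted value down to the next row. The recording tableau Q records, in position (i, j), the step at which that cell was added to P.
  Insert 7 (step 1): P = [7];  Q = [1]
  Insert 5 (step 2): P = [5] / [7];  Q = [1] / [2]
  Insert 8 (step 3): P = [5, 8] / [7];  Q = [1, 3] / [2]
  Insert 2 (step 4): P = [2, 8] / [5] / [7];  Q = [1, 3] / [2] / [4]
  Insert 1 (step 5): P = [1, 8] / [2] / [5] / [7];  Q = [1, 3] / [2] / [4] / [5]
  Insert 6 (step 6): P = [1, 6] / [2, 8] / [5] / [7];  Q = [1, 3] / [2, 6] / [4] / [5]
  Insert 3 (step 7): P = [1, 3] / [2, 6] / [5, 8] / [7];  Q = [1, 3] / [2, 6] / [4, 7] / [5]
  Insert 4 (step 8): P = [1, 3, 4] / [2, 6] / [5, 8] / [7];  Q = [1, 3, 8] / [2, 6] / [4, 7] / [5]
Final shape: (3, 2, 2, 1).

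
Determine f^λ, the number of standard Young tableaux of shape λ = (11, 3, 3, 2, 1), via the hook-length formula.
# SYT of shape (11, 3, 3, 2, 1) = 13023360

Hook-length formula: f^λ = n! / Π hook(c), product over all cells c of the Young diagram. For λ = (11, 3, 3, 2, 1), n = 20 boxes. Hook lengths by row (left-to-right, top-to-bottom): [15, 13, 11, 8, 7, 6, 5, 4, 3, 2, 1]; [6, 4, 2]; [5, 3, 1]; [3, 1]; [1]. Product of hooks = 186810624000. So f^λ = 20! / 186810624000 = 2432902008176640000 / 186810624000 = 13023360.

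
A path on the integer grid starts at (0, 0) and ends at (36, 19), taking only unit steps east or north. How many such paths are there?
Number of paths = 280576272201225

A monotone lattice path from (0, 0) to (36, 19) consists of 36 east steps and 19 north steps in some order, so it is determined by which 36 of the 55 steps are east. The count is C(55, 36) = 280576272201225.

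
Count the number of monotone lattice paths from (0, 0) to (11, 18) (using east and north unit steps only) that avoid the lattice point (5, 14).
Number of paths = 32155410

Total paths from (0, 0) to (11, 18): C(29, 11) = 34597290. Paths through (5, 14): (paths (0, 0) → (5, 14)) × (paths (5, 14) → (11, 18)) = C(19, 5) · C(10, 6) = 11628 · 210 = 2441880. Avoidance count = 34597290 − 2441880 = 32155410.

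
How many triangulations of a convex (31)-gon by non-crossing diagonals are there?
C_29 = 1002242216651368

These polygon triangulations are counted by the Catalan number C_n = (1/(n + 1)) · C(2n, n). For n = 29: C_29 = (1/30) · C(58, 29) = 30067266499541040/30 = 1002242216651368.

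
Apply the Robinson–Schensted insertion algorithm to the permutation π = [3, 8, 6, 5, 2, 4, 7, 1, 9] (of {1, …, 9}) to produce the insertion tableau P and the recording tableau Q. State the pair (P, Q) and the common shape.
P = [1, 4, 7, 9] / [2, 5] / [3] / [6] / [8];  Q = [1, 2, 7, 9] / [3, 6] / [4] / [5] / [8];  common shape = (4, 2, 1, 1, 1)

Row-insert the values π_1, π_2, … into P one at a time, bumping the leftmost entry strictly greater than the inserted value down to the next row. The recording tableau Q records, in position (i, j), the step at which that cell was added to P.
  Insert 3 (step 1): P = [3];  Q = [1]
  Insert 8 (step 2): P = [3, 8];  Q = [1, 2]
  Insert 6 (step 3): P = [3, 6] / [8];  Q = [1, 2] / [3]
  Insert 5 (step 4): P = [3, 5] / [6] / [8];  Q = [1, 2] / [3] / [4]
  Insert 2 (step 5): P = [2, 5] / [3] / [6] / [8];  Q = [1, 2] / [3] / [4] / [5]
  Insert 4 (step 6): P = [2, 4] / [3, 5] / [6] / [8];  Q = [1, 2] / [3, 6] / [4] / [5]
  Insert 7 (step 7): P = [2, 4, 7] / [3, 5] / [6] / [8];  Q = [1, 2, 7] / [3, 6] / [4] / [5]
  Insert 1 (step 8): P = [1, 4, 7] / [2, 5] / [3] / [6] / [8];  Q = [1, 2, 7] / [3, 6] / [4] / [5] / [8]
  Insert 9 (step 9): P = [1, 4, 7, 9] / [2, 5] / [3] / [6] / [8];  Q = [1, 2, 7, 9] / [3, 6] / [4] / [5] / [8]
Final shape: (4, 2, 1, 1, 1).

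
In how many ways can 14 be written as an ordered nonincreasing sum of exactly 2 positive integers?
p(14, 2 parts) = 7

Partitions of n into exactly k parts ↔ partitions of n − k into at most k parts (subtract 1 from each part). For n = 14, k = 2, the partitions are: 13+1, 12+2, 11+3, 10+4, 9+5, 8+6, 7+7. Count = 7.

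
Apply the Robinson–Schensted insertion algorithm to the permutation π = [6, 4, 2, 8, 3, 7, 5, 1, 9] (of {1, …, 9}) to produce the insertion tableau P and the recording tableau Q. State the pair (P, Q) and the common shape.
P = [1, 3, 5, 9] / [2, 7] / [4, 8] / [6];  Q = [1, 4, 6, 9] / [2, 5] / [3, 7] / [8];  common shape = (4, 2, 2, 1)

Row-insert the values π_1, π_2, … into P one at a time, bumping the leftmost entry strictly greater than the inserted value down to the next row. The recording tableau Q records, in position (i, j), the step at which that cell was added to P.
  Insert 6 (step 1): P = [6];  Q = [1]
  Insert 4 (step 2): P = [4] / [6];  Q = [1] / [2]
  Insert 2 (step 3): P = [2] / [4] / [6];  Q = [1] / [2] / [3]
  Insert 8 (step 4): P = [2, 8] / [4] / [6];  Q = [1, 4] / [2] / [3]
  Insert 3 (step 5): P = [2, 3] / [4, 8] / [6];  Q = [1, 4] / [2, 5] / [3]
  Insert 7 (step 6): P = [2, 3, 7] / [4, 8] / [6];  Q = [1, 4, 6] / [2, 5] / [3]
  Insert 5 (step 7): P = [2, 3, 5] / [4, 7] / [6, 8];  Q = [1, 4, 6] / [2, 5] / [3, 7]
  Insert 1 (step 8): P = [1, 3, 5] / [2, 7] / [4, 8] / [6];  Q = [1, 4, 6] / [2, 5] / [3, 7] / [8]
  Insert 9 (step 9): P = [1, 3, 5, 9] / [2, 7] / [4, 8] / [6];  Q = [1, 4, 6, 9] / [2, 5] / [3, 7] / [8]
Final shape: (4, 2, 2, 1).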